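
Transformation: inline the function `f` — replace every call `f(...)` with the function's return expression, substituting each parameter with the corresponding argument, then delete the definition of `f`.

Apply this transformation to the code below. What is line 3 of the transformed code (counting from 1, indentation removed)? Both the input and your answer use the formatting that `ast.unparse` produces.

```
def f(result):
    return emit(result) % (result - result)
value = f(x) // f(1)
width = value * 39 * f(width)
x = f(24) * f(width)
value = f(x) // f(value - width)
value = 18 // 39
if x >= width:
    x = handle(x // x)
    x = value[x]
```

x = emit(24) % (24 - 24) * (emit(width) % (width - width))

Transformed code:
value = emit(x) % (x - x) // (emit(1) % (1 - 1))
width = value * 39 * (emit(width) % (width - width))
x = emit(24) % (24 - 24) * (emit(width) % (width - width))
value = emit(x) % (x - x) // (emit(value - width) % (value - width - (value - width)))
value = 18 // 39
if x >= width:
    x = handle(x // x)
    x = value[x]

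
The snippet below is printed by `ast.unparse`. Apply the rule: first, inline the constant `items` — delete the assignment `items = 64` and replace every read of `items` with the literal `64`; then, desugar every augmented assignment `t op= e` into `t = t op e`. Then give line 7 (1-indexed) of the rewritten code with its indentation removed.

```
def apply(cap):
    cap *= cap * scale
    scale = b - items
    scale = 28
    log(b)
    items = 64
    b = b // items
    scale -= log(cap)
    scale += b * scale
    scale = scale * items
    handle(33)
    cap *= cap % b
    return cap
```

scale = scale - log(cap)

Transformed code:
def apply(cap):
    cap = cap * (cap * scale)
    scale = b - 64
    scale = 28
    log(b)
    b = b // 64
    scale = scale - log(cap)
    scale = scale + b * scale
    scale = scale * 64
    handle(33)
    cap = cap * (cap % b)
    return cap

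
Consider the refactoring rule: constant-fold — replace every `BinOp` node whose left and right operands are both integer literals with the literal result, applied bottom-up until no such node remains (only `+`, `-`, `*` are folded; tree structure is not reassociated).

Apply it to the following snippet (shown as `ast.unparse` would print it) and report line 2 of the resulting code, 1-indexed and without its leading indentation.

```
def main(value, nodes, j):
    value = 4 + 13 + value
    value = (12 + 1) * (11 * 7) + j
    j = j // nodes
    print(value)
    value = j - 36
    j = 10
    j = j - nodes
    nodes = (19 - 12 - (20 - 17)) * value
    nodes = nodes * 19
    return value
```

Transformed code:
def main(value, nodes, j):
    value = 17 + value
    value = 1001 + j
    j = j // nodes
    print(value)
    value = j - 36
    j = 10
    j = j - nodes
    nodes = 4 * value
    nodes = nodes * 19
    return value

value = 17 + value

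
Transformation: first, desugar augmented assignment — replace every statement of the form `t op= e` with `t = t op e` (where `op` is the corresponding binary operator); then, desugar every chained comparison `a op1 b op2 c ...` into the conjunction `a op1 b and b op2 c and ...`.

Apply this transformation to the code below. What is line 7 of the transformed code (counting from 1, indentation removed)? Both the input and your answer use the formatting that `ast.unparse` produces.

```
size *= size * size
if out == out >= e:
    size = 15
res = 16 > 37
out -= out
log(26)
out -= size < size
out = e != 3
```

Transformed code:
size = size * (size * size)
if out == out and out >= e:
    size = 15
res = 16 > 37
out = out - out
log(26)
out = out - (size < size)
out = e != 3

out = out - (size < size)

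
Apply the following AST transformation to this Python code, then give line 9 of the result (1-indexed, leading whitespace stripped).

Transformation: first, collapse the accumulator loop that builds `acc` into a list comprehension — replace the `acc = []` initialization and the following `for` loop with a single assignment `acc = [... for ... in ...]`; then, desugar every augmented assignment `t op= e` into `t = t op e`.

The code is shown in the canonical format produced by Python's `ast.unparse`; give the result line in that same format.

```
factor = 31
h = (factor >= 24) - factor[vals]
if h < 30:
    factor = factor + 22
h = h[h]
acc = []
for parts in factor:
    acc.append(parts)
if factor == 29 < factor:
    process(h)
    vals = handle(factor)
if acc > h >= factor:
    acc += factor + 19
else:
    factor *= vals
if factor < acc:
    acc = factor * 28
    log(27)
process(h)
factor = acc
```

Transformed code:
factor = 31
h = (factor >= 24) - factor[vals]
if h < 30:
    factor = factor + 22
h = h[h]
acc = [parts for parts in factor]
if factor == 29 < factor:
    process(h)
    vals = handle(factor)
if acc > h >= factor:
    acc = acc + (factor + 19)
else:
    factor = factor * vals
if factor < acc:
    acc = factor * 28
    log(27)
process(h)
factor = acc

vals = handle(factor)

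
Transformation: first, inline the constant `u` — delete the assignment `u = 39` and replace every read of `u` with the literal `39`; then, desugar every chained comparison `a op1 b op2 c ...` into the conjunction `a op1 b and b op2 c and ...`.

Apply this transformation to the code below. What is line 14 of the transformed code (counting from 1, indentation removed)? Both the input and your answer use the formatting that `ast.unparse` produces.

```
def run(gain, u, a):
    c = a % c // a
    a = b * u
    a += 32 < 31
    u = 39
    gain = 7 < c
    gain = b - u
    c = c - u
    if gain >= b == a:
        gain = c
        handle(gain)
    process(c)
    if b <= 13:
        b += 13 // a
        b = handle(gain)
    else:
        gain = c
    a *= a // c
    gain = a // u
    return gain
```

Transformed code:
def run(gain, u, a):
    c = a % c // a
    a = b * 39
    a += 32 < 31
    gain = 7 < c
    gain = b - 39
    c = c - 39
    if gain >= b and b == a:
        gain = c
        handle(gain)
    process(c)
    if b <= 13:
        b += 13 // a
        b = handle(gain)
    else:
        gain = c
    a *= a // c
    gain = a // 39
    return gain

b = handle(gain)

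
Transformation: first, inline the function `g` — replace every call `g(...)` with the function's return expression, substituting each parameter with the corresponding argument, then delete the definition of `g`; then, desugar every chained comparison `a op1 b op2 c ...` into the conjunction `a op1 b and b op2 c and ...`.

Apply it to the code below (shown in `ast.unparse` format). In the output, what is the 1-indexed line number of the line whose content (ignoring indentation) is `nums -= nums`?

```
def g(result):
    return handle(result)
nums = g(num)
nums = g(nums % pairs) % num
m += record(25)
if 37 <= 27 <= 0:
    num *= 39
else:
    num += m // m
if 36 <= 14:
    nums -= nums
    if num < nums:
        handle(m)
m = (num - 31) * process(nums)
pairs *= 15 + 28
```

Transformed code:
nums = handle(num)
nums = handle(nums % pairs) % num
m += record(25)
if 37 <= 27 and 27 <= 0:
    num *= 39
else:
    num += m // m
if 36 <= 14:
    nums -= nums
    if num < nums:
        handle(m)
m = (num - 31) * process(nums)
pairs *= 15 + 28

9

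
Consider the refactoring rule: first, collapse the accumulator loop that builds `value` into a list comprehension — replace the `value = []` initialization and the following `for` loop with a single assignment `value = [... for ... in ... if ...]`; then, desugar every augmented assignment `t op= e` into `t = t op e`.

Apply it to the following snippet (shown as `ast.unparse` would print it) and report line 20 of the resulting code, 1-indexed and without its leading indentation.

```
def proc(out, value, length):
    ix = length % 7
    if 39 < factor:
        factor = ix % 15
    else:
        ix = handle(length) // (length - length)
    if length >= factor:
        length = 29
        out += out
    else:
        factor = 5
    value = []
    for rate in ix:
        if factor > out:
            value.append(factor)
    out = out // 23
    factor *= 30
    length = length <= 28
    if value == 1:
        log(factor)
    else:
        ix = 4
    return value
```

return value

Transformed code:
def proc(out, value, length):
    ix = length % 7
    if 39 < factor:
        factor = ix % 15
    else:
        ix = handle(length) // (length - length)
    if length >= factor:
        length = 29
        out = out + out
    else:
        factor = 5
    value = [factor for rate in ix if factor > out]
    out = out // 23
    factor = factor * 30
    length = length <= 28
    if value == 1:
        log(factor)
    else:
        ix = 4
    return value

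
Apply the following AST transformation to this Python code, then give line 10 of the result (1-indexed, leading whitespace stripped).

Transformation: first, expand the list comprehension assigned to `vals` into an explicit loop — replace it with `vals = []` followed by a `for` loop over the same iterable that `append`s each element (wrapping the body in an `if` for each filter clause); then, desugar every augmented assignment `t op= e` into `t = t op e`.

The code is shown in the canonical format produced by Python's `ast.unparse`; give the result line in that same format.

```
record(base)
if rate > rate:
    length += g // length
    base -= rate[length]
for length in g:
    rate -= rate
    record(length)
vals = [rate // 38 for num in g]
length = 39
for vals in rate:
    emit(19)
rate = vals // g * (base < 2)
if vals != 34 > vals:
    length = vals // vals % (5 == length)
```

vals.append(rate // 38)

Transformed code:
record(base)
if rate > rate:
    length = length + g // length
    base = base - rate[length]
for length in g:
    rate = rate - rate
    record(length)
vals = []
for num in g:
    vals.append(rate // 38)
length = 39
for vals in rate:
    emit(19)
rate = vals // g * (base < 2)
if vals != 34 > vals:
    length = vals // vals % (5 == length)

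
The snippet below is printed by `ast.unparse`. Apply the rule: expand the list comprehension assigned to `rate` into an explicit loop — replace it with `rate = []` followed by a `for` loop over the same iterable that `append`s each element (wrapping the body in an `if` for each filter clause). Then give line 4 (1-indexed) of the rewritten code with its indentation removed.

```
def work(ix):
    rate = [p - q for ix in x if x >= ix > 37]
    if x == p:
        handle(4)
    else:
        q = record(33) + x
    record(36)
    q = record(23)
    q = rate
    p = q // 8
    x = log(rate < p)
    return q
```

Transformed code:
def work(ix):
    rate = []
    for ix in x:
        if x >= ix > 37:
            rate.append(p - q)
    if x == p:
        handle(4)
    else:
        q = record(33) + x
    record(36)
    q = record(23)
    q = rate
    p = q // 8
    x = log(rate < p)
    return q

if x >= ix > 37:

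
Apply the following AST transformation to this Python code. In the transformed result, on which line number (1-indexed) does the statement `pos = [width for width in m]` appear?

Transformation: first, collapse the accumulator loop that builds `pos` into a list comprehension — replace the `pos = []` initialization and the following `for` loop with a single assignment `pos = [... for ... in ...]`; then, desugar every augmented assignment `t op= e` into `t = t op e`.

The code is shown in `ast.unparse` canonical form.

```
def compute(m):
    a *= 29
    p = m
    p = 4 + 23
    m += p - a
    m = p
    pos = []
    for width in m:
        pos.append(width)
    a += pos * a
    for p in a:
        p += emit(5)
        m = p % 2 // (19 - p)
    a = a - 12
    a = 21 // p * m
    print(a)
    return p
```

Transformed code:
def compute(m):
    a = a * 29
    p = m
    p = 4 + 23
    m = m + (p - a)
    m = p
    pos = [width for width in m]
    a = a + pos * a
    for p in a:
        p = p + emit(5)
        m = p % 2 // (19 - p)
    a = a - 12
    a = 21 // p * m
    print(a)
    return p

7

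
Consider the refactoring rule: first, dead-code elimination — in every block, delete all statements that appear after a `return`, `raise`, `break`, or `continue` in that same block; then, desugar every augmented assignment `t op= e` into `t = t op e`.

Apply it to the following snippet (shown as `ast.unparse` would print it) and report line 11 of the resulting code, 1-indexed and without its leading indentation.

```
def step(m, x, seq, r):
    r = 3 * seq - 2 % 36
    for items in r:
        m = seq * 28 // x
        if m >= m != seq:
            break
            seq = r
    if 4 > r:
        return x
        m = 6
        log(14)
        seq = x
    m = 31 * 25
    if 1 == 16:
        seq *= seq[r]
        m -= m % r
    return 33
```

seq = seq * seq[r]

Transformed code:
def step(m, x, seq, r):
    r = 3 * seq - 2 % 36
    for items in r:
        m = seq * 28 // x
        if m >= m != seq:
            break
    if 4 > r:
        return x
    m = 31 * 25
    if 1 == 16:
        seq = seq * seq[r]
        m = m - m % r
    return 33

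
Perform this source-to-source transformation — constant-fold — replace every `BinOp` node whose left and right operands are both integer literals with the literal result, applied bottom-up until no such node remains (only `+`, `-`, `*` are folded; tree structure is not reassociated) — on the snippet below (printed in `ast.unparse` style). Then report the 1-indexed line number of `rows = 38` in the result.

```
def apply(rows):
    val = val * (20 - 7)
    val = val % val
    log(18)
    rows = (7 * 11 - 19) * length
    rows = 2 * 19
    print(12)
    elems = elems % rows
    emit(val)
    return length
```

6

Transformed code:
def apply(rows):
    val = val * 13
    val = val % val
    log(18)
    rows = 58 * length
    rows = 38
    print(12)
    elems = elems % rows
    emit(val)
    return length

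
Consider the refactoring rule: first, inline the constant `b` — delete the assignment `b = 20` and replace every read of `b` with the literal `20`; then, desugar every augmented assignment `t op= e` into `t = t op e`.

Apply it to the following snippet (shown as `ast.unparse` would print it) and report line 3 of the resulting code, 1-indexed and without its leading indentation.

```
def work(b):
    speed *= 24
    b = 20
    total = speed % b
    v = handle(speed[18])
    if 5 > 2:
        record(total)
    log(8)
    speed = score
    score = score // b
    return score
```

total = speed % 20

Transformed code:
def work(b):
    speed = speed * 24
    total = speed % 20
    v = handle(speed[18])
    if 5 > 2:
        record(total)
    log(8)
    speed = score
    score = score // 20
    return score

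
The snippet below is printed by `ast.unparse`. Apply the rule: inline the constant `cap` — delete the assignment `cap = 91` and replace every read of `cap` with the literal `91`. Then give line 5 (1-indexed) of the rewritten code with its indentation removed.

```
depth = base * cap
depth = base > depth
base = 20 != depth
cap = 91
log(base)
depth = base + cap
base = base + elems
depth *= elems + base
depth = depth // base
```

depth = base + 91

Transformed code:
depth = base * 91
depth = base > depth
base = 20 != depth
log(base)
depth = base + 91
base = base + elems
depth *= elems + base
depth = depth // base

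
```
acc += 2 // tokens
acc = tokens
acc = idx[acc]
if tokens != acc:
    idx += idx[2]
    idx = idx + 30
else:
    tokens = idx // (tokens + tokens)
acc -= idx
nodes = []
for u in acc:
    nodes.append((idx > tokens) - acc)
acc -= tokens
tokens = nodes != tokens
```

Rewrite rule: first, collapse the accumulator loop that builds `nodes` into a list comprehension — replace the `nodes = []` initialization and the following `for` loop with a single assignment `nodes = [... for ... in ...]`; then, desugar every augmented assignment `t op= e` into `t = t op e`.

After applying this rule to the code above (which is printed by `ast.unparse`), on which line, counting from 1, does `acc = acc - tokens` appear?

Transformed code:
acc = acc + 2 // tokens
acc = tokens
acc = idx[acc]
if tokens != acc:
    idx = idx + idx[2]
    idx = idx + 30
else:
    tokens = idx // (tokens + tokens)
acc = acc - idx
nodes = [(idx > tokens) - acc for u in acc]
acc = acc - tokens
tokens = nodes != tokens

11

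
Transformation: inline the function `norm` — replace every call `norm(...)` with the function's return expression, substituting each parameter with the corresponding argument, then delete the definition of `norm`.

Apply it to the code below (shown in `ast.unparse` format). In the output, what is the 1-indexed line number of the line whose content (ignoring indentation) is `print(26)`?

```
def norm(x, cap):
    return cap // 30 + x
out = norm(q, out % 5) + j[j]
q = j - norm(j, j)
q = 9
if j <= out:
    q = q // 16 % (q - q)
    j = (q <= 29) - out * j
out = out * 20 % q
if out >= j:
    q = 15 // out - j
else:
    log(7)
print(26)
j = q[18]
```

Transformed code:
out = out % 5 // 30 + q + j[j]
q = j - (j // 30 + j)
q = 9
if j <= out:
    q = q // 16 % (q - q)
    j = (q <= 29) - out * j
out = out * 20 % q
if out >= j:
    q = 15 // out - j
else:
    log(7)
print(26)
j = q[18]

12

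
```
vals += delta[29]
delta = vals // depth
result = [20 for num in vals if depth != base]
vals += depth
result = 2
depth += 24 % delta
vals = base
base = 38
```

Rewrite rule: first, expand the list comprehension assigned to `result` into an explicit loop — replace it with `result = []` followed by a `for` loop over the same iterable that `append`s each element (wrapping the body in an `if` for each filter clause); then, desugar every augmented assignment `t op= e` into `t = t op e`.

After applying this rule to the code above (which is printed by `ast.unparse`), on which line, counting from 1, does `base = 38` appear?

11

Transformed code:
vals = vals + delta[29]
delta = vals // depth
result = []
for num in vals:
    if depth != base:
        result.append(20)
vals = vals + depth
result = 2
depth = depth + 24 % delta
vals = base
base = 38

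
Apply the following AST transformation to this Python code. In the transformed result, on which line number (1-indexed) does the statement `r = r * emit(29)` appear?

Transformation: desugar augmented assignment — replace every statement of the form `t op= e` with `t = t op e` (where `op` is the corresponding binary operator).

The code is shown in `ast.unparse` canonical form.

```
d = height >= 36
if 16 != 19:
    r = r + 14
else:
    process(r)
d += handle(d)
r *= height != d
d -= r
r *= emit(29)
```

9

Transformed code:
d = height >= 36
if 16 != 19:
    r = r + 14
else:
    process(r)
d = d + handle(d)
r = r * (height != d)
d = d - r
r = r * emit(29)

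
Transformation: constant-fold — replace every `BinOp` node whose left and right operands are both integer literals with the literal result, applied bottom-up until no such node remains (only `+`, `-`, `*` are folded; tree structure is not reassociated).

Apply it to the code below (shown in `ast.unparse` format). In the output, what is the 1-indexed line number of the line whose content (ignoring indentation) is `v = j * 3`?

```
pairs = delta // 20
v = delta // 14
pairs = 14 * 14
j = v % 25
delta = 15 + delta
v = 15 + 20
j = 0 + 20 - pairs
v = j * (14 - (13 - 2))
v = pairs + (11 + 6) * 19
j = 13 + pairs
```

8

Transformed code:
pairs = delta // 20
v = delta // 14
pairs = 196
j = v % 25
delta = 15 + delta
v = 35
j = 20 - pairs
v = j * 3
v = pairs + 323
j = 13 + pairs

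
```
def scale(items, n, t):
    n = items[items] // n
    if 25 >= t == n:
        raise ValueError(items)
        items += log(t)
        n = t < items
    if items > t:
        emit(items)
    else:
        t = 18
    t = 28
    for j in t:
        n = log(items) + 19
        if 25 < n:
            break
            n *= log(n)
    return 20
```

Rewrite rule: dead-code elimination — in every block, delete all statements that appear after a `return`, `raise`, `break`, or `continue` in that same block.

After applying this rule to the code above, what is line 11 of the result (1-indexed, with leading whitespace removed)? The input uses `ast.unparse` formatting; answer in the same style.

Transformed code:
def scale(items, n, t):
    n = items[items] // n
    if 25 >= t == n:
        raise ValueError(items)
    if items > t:
        emit(items)
    else:
        t = 18
    t = 28
    for j in t:
        n = log(items) + 19
        if 25 < n:
            break
    return 20

n = log(items) + 19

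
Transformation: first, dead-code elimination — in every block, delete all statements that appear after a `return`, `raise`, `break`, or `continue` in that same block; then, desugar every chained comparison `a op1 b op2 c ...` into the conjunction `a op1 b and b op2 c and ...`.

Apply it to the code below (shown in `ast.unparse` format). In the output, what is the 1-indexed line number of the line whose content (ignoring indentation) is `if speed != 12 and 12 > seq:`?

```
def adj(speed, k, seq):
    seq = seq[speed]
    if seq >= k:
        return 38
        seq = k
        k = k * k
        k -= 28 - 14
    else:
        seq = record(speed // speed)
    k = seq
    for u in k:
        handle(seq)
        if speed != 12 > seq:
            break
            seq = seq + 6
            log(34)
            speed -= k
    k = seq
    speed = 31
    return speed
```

Transformed code:
def adj(speed, k, seq):
    seq = seq[speed]
    if seq >= k:
        return 38
    else:
        seq = record(speed // speed)
    k = seq
    for u in k:
        handle(seq)
        if speed != 12 and 12 > seq:
            break
    k = seq
    speed = 31
    return speed

10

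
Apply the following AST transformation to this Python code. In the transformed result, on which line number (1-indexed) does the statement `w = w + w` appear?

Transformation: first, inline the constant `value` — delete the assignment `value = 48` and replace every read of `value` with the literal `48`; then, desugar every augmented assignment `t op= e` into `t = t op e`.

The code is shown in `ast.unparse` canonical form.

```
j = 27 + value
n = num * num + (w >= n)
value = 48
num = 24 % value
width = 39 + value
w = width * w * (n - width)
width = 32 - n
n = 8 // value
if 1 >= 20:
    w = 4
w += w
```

Transformed code:
j = 27 + 48
n = num * num + (w >= n)
num = 24 % 48
width = 39 + 48
w = width * w * (n - width)
width = 32 - n
n = 8 // 48
if 1 >= 20:
    w = 4
w = w + w

10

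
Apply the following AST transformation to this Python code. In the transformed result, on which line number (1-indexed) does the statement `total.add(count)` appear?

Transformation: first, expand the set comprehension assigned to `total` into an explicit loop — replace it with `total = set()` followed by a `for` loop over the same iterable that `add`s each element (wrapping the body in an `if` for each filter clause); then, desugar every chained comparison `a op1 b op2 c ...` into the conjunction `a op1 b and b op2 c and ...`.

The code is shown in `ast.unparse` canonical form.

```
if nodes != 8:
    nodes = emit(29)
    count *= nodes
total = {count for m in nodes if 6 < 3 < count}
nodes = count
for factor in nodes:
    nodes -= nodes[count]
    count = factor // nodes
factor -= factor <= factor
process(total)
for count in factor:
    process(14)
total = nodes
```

Transformed code:
if nodes != 8:
    nodes = emit(29)
    count *= nodes
total = set()
for m in nodes:
    if 6 < 3 and 3 < count:
        total.add(count)
nodes = count
for factor in nodes:
    nodes -= nodes[count]
    count = factor // nodes
factor -= factor <= factor
process(total)
for count in factor:
    process(14)
total = nodes

7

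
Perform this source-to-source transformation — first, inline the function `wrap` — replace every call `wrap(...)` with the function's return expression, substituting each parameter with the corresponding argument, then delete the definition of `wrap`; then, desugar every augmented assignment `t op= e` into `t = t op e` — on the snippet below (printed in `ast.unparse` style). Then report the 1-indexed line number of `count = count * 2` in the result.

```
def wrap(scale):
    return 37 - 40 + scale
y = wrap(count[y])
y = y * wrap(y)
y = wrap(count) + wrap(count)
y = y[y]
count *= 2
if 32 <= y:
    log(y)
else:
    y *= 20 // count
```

5

Transformed code:
y = 37 - 40 + count[y]
y = y * (37 - 40 + y)
y = 37 - 40 + count + (37 - 40 + count)
y = y[y]
count = count * 2
if 32 <= y:
    log(y)
else:
    y = y * (20 // count)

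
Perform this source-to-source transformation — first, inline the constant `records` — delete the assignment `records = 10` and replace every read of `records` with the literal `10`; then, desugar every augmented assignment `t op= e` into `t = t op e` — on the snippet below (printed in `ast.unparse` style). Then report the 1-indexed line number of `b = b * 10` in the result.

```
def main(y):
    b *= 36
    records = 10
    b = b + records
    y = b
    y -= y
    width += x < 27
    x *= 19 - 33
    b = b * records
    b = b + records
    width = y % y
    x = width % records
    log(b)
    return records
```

8

Transformed code:
def main(y):
    b = b * 36
    b = b + 10
    y = b
    y = y - y
    width = width + (x < 27)
    x = x * (19 - 33)
    b = b * 10
    b = b + 10
    width = y % y
    x = width % 10
    log(b)
    return 10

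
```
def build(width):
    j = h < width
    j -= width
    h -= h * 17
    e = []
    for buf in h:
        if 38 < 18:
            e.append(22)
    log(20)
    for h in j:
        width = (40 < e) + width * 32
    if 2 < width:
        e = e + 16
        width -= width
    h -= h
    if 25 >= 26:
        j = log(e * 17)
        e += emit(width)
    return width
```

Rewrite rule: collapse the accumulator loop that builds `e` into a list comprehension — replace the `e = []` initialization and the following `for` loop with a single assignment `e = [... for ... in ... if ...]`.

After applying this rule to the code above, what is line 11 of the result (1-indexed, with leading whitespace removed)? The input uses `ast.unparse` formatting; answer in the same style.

width -= width

Transformed code:
def build(width):
    j = h < width
    j -= width
    h -= h * 17
    e = [22 for buf in h if 38 < 18]
    log(20)
    for h in j:
        width = (40 < e) + width * 32
    if 2 < width:
        e = e + 16
        width -= width
    h -= h
    if 25 >= 26:
        j = log(e * 17)
        e += emit(width)
    return width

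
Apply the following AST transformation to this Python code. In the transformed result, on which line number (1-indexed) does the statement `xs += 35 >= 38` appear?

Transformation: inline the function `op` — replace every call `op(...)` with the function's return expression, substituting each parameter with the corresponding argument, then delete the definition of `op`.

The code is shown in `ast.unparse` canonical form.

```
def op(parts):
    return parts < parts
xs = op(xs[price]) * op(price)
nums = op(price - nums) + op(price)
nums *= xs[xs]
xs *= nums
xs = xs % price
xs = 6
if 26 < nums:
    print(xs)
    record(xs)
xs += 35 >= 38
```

10

Transformed code:
xs = (xs[price] < xs[price]) * (price < price)
nums = (price - nums < price - nums) + (price < price)
nums *= xs[xs]
xs *= nums
xs = xs % price
xs = 6
if 26 < nums:
    print(xs)
    record(xs)
xs += 35 >= 38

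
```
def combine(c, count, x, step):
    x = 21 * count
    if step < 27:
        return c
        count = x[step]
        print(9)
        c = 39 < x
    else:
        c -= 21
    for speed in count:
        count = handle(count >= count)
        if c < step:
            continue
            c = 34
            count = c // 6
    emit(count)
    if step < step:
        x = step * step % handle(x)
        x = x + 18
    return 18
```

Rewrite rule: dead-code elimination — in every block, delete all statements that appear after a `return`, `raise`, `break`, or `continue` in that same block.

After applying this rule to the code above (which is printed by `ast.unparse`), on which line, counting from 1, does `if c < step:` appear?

Transformed code:
def combine(c, count, x, step):
    x = 21 * count
    if step < 27:
        return c
    else:
        c -= 21
    for speed in count:
        count = handle(count >= count)
        if c < step:
            continue
    emit(count)
    if step < step:
        x = step * step % handle(x)
        x = x + 18
    return 18

9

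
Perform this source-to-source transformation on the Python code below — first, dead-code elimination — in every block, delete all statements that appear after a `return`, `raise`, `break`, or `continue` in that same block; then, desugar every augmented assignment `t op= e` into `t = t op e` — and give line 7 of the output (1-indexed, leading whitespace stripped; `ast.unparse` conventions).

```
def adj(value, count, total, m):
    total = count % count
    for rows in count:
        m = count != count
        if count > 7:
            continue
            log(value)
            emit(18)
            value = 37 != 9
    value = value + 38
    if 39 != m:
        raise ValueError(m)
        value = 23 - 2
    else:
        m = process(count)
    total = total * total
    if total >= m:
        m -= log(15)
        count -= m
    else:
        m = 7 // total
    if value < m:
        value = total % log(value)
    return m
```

value = value + 38

Transformed code:
def adj(value, count, total, m):
    total = count % count
    for rows in count:
        m = count != count
        if count > 7:
            continue
    value = value + 38
    if 39 != m:
        raise ValueError(m)
    else:
        m = process(count)
    total = total * total
    if total >= m:
        m = m - log(15)
        count = count - m
    else:
        m = 7 // total
    if value < m:
        value = total % log(value)
    return m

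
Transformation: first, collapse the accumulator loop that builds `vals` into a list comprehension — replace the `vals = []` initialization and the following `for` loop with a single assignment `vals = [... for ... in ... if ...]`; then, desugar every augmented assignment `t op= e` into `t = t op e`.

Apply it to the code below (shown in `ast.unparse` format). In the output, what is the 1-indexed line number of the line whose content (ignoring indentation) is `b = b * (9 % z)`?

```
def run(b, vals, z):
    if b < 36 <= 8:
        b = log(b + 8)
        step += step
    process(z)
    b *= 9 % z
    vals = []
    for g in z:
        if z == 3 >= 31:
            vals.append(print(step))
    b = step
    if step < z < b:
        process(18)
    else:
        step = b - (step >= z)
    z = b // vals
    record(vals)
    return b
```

Transformed code:
def run(b, vals, z):
    if b < 36 <= 8:
        b = log(b + 8)
        step = step + step
    process(z)
    b = b * (9 % z)
    vals = [print(step) for g in z if z == 3 >= 31]
    b = step
    if step < z < b:
        process(18)
    else:
        step = b - (step >= z)
    z = b // vals
    record(vals)
    return b

6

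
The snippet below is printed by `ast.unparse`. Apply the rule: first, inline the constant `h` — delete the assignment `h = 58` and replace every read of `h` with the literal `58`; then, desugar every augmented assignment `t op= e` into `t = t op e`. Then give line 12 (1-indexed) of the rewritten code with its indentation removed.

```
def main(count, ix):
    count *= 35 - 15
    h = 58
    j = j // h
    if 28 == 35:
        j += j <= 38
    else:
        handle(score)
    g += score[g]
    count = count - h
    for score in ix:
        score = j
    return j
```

return j

Transformed code:
def main(count, ix):
    count = count * (35 - 15)
    j = j // 58
    if 28 == 35:
        j = j + (j <= 38)
    else:
        handle(score)
    g = g + score[g]
    count = count - 58
    for score in ix:
        score = j
    return j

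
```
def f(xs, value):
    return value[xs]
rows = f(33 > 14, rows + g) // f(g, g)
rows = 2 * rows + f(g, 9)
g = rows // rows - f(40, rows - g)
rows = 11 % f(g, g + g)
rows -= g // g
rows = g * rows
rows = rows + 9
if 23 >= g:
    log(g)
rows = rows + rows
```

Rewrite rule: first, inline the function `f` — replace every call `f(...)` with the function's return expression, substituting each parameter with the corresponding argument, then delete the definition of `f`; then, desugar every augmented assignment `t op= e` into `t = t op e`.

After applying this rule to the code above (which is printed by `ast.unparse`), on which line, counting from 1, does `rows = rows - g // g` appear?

Transformed code:
rows = (rows + g)[33 > 14] // g[g]
rows = 2 * rows + 9[g]
g = rows // rows - (rows - g)[40]
rows = 11 % (g + g)[g]
rows = rows - g // g
rows = g * rows
rows = rows + 9
if 23 >= g:
    log(g)
rows = rows + rows

5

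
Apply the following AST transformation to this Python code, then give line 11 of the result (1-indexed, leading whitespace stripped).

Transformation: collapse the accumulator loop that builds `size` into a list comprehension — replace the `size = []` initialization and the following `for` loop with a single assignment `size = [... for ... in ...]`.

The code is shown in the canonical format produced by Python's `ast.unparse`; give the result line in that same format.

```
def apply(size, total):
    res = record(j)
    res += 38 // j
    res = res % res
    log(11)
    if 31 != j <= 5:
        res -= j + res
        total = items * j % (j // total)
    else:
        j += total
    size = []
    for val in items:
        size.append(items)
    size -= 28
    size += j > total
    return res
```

size = [items for val in items]

Transformed code:
def apply(size, total):
    res = record(j)
    res += 38 // j
    res = res % res
    log(11)
    if 31 != j <= 5:
        res -= j + res
        total = items * j % (j // total)
    else:
        j += total
    size = [items for val in items]
    size -= 28
    size += j > total
    return res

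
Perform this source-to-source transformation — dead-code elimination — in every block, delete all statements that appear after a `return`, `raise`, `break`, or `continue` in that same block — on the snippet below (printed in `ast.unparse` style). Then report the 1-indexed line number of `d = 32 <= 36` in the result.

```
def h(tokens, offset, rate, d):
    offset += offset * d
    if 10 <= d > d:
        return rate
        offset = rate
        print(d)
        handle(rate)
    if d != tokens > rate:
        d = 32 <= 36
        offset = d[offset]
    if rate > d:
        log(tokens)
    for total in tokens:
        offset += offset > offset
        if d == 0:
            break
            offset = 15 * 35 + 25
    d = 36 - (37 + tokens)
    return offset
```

Transformed code:
def h(tokens, offset, rate, d):
    offset += offset * d
    if 10 <= d > d:
        return rate
    if d != tokens > rate:
        d = 32 <= 36
        offset = d[offset]
    if rate > d:
        log(tokens)
    for total in tokens:
        offset += offset > offset
        if d == 0:
            break
    d = 36 - (37 + tokens)
    return offset

6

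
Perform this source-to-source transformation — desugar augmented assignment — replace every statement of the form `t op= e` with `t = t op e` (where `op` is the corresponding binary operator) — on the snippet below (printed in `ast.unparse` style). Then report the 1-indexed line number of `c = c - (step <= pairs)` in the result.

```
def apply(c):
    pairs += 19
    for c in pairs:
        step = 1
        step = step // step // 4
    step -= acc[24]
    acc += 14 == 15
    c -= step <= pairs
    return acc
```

8

Transformed code:
def apply(c):
    pairs = pairs + 19
    for c in pairs:
        step = 1
        step = step // step // 4
    step = step - acc[24]
    acc = acc + (14 == 15)
    c = c - (step <= pairs)
    return acc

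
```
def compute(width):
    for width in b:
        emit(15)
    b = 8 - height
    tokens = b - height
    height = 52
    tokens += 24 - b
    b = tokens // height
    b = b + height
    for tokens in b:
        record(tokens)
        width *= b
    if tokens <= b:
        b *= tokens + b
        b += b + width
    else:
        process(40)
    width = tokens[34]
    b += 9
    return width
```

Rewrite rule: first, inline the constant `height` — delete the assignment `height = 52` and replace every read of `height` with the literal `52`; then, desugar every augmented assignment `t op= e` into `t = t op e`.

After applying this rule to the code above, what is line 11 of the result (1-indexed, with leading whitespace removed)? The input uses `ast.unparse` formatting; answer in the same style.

Transformed code:
def compute(width):
    for width in b:
        emit(15)
    b = 8 - 52
    tokens = b - 52
    tokens = tokens + (24 - b)
    b = tokens // 52
    b = b + 52
    for tokens in b:
        record(tokens)
        width = width * b
    if tokens <= b:
        b = b * (tokens + b)
        b = b + (b + width)
    else:
        process(40)
    width = tokens[34]
    b = b + 9
    return width

width = width * b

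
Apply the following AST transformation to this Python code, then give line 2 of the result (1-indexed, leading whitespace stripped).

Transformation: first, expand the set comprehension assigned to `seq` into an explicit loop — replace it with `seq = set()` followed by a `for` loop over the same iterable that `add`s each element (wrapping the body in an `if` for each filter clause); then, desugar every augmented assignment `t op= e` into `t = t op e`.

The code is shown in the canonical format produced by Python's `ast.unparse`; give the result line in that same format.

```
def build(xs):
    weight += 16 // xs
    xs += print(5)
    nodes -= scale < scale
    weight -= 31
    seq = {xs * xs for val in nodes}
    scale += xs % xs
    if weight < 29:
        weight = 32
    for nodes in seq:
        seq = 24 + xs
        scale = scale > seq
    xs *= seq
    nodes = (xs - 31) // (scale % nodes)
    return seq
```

weight = weight + 16 // xs

Transformed code:
def build(xs):
    weight = weight + 16 // xs
    xs = xs + print(5)
    nodes = nodes - (scale < scale)
    weight = weight - 31
    seq = set()
    for val in nodes:
        seq.add(xs * xs)
    scale = scale + xs % xs
    if weight < 29:
        weight = 32
    for nodes in seq:
        seq = 24 + xs
        scale = scale > seq
    xs = xs * seq
    nodes = (xs - 31) // (scale % nodes)
    return seq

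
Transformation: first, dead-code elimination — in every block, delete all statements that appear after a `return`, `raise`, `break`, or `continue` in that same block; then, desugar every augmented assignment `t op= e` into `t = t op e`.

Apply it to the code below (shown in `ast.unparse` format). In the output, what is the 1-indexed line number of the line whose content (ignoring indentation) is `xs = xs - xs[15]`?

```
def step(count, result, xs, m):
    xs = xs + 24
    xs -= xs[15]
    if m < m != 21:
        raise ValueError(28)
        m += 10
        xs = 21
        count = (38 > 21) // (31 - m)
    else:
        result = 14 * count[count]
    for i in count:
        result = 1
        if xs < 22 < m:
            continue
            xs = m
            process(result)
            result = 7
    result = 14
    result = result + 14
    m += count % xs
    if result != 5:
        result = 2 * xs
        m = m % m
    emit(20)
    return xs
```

Transformed code:
def step(count, result, xs, m):
    xs = xs + 24
    xs = xs - xs[15]
    if m < m != 21:
        raise ValueError(28)
    else:
        result = 14 * count[count]
    for i in count:
        result = 1
        if xs < 22 < m:
            continue
    result = 14
    result = result + 14
    m = m + count % xs
    if result != 5:
        result = 2 * xs
        m = m % m
    emit(20)
    return xs

3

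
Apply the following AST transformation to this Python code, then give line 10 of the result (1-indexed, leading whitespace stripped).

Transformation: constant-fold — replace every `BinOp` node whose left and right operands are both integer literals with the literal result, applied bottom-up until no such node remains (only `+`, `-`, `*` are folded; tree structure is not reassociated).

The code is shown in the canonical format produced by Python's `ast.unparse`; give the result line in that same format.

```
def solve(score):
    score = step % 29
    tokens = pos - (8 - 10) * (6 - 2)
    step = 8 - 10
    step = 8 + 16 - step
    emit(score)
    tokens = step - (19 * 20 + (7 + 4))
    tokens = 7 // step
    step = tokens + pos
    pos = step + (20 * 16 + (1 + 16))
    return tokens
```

pos = step + 337

Transformed code:
def solve(score):
    score = step % 29
    tokens = pos - -8
    step = -2
    step = 24 - step
    emit(score)
    tokens = step - 391
    tokens = 7 // step
    step = tokens + pos
    pos = step + 337
    return tokens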